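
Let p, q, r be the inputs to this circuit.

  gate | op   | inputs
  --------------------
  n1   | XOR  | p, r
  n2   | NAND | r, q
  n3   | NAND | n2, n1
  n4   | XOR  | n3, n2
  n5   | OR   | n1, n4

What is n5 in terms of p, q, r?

(p XOR r) OR (((r NAND q) NAND (p XOR r)) XOR (r NAND q))

n1 = p XOR r
n2 = r NAND q
n3 = n2 NAND n1 = (r NAND q) NAND (p XOR r)
n4 = n3 XOR n2 = ((r NAND q) NAND (p XOR r)) XOR (r NAND q)
n5 = n1 OR n4 = (p XOR r) OR (((r NAND q) NAND (p XOR r)) XOR (r NAND q))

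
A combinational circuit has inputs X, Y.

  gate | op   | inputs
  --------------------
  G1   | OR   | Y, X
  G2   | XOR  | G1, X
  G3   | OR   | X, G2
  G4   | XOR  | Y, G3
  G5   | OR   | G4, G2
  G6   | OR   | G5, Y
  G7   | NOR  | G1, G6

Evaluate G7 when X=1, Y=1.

G1 = 1 OR 1 = 1
G2 = 1 XOR 1 = 0
G3 = 1 OR 0 = 1
G4 = 1 XOR 1 = 0
G5 = 0 OR 0 = 0
G6 = 0 OR 1 = 1
G7 = 1 NOR 1 = 0

0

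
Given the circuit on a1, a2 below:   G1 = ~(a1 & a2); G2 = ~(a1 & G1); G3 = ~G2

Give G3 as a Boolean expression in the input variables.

~(~(a1 & (~(a1 & a2))))

G1 = ~(a1 & a2)
G2 = ~(a1 & G1) = ~(a1 & (~(a1 & a2)))
G3 = ~G2 = ~(~(a1 & (~(a1 & a2))))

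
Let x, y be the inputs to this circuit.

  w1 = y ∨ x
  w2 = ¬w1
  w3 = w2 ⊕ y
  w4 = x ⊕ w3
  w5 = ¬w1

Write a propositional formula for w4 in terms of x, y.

x ⊕ (¬(y ∨ x) ⊕ y)

w1 = y ∨ x
w2 = ¬w1 = ¬(y ∨ x)
w3 = w2 ⊕ y = ¬(y ∨ x) ⊕ y
w4 = x ⊕ w3 = x ⊕ (¬(y ∨ x) ⊕ y)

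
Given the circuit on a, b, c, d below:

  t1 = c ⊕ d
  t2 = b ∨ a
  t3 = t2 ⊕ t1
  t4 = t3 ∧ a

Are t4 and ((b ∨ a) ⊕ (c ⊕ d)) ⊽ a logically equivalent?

t1 = c ⊕ d
t2 = b ∨ a
t3 = t2 ⊕ t1 = (b ∨ a) ⊕ (c ⊕ d)
t4 = t3 ∧ a = ((b ∨ a) ⊕ (c ⊕ d)) ∧ a
At a=0, b=0, c=0, d=0: circuit gives 0, formula gives 1.

No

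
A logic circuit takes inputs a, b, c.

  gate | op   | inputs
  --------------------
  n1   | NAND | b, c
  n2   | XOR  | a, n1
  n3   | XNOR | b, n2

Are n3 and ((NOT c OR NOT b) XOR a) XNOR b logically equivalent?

n1 = b NAND c
n2 = a XOR n1 = a XOR (b NAND c)
n3 = b XNOR n2 = b XNOR (a XOR (b NAND c))
At a=0, b=0, c=0: circuit gives 0, formula gives 0.
At a=0, b=1, c=0: circuit gives 1, formula gives 1.
Agrees on all 8 inputs.

Yes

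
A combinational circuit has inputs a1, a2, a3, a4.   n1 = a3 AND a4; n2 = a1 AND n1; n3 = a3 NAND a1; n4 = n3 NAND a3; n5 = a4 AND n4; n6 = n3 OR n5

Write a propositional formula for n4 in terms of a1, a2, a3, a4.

n3 = a3 NAND a1
n4 = n3 NAND a3 = (a3 NAND a1) NAND a3

(a3 NAND a1) NAND a3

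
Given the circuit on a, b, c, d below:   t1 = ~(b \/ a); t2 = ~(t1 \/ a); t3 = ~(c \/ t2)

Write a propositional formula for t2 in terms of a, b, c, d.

t1 = ~(b \/ a)
t2 = ~(t1 \/ a) = ~((~(b \/ a)) \/ a)

~((~(b \/ a)) \/ a)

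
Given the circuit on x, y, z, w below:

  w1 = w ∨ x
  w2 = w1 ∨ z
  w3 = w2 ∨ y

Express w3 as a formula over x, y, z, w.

w1 = w ∨ x
w2 = w1 ∨ z = (w ∨ x) ∨ z
w3 = w2 ∨ y = ((w ∨ x) ∨ z) ∨ y

((w ∨ x) ∨ z) ∨ y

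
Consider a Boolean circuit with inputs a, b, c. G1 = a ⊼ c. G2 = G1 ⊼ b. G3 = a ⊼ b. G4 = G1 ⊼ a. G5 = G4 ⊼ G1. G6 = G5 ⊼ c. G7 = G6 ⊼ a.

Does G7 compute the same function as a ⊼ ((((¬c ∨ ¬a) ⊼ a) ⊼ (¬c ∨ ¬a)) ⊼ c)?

G1 = a ⊼ c
G4 = G1 ⊼ a = (a ⊼ c) ⊼ a
G5 = G4 ⊼ G1 = ((a ⊼ c) ⊼ a) ⊼ (a ⊼ c)
G6 = G5 ⊼ c = (((a ⊼ c) ⊼ a) ⊼ (a ⊼ c)) ⊼ c
G7 = G6 ⊼ a = ((((a ⊼ c) ⊼ a) ⊼ (a ⊼ c)) ⊼ c) ⊼ a
At a=1, b=0, c=0: circuit gives 0, formula gives 0.
At a=0, b=0, c=0: circuit gives 1, formula gives 1.
Agrees on all 8 inputs.

Yes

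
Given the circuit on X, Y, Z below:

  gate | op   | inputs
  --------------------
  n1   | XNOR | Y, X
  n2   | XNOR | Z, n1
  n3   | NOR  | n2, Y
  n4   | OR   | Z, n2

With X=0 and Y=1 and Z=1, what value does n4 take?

n1 = 1 XNOR 0 = 0
n2 = 1 XNOR 0 = 0
n4 = 1 OR 0 = 1

1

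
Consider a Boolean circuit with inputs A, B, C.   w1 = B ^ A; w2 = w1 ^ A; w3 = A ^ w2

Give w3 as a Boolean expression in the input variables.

A ^ ((B ^ A) ^ A)

w1 = B ^ A
w2 = w1 ^ A = (B ^ A) ^ A
w3 = A ^ w2 = A ^ ((B ^ A) ^ A)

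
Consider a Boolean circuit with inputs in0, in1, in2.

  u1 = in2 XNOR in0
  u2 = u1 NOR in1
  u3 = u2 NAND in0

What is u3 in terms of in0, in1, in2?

u1 = in2 XNOR in0
u2 = u1 NOR in1 = (in2 XNOR in0) NOR in1
u3 = u2 NAND in0 = ((in2 XNOR in0) NOR in1) NAND in0

((in2 XNOR in0) NOR in1) NAND in0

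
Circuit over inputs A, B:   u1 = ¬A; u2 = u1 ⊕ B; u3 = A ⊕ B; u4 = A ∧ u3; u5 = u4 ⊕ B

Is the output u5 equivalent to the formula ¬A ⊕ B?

No

u3 = A ⊕ B
u4 = A ∧ u3 = A ∧ (A ⊕ B)
u5 = u4 ⊕ B = (A ∧ (A ⊕ B)) ⊕ B
At A=0, B=0: circuit gives 0, formula gives 1.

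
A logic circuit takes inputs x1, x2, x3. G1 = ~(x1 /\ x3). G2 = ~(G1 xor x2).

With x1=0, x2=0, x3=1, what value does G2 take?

G1 = ~(0 /\ 1) = 1
G2 = ~(1 xor 0) = 0

0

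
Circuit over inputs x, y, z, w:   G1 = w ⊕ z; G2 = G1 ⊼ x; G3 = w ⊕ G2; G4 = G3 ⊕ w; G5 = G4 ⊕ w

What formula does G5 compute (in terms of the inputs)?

G1 = w ⊕ z
G2 = G1 ⊼ x = (w ⊕ z) ⊼ x
G3 = w ⊕ G2 = w ⊕ ((w ⊕ z) ⊼ x)
G4 = G3 ⊕ w = (w ⊕ ((w ⊕ z) ⊼ x)) ⊕ w
G5 = G4 ⊕ w = ((w ⊕ ((w ⊕ z) ⊼ x)) ⊕ w) ⊕ w

((w ⊕ ((w ⊕ z) ⊼ x)) ⊕ w) ⊕ w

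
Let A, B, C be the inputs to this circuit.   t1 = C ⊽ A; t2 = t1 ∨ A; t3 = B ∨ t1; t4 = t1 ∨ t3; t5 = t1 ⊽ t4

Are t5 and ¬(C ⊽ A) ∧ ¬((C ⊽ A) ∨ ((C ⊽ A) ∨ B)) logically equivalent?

t1 = C ⊽ A
t3 = B ∨ t1 = B ∨ (C ⊽ A)
t4 = t1 ∨ t3 = (C ⊽ A) ∨ (B ∨ (C ⊽ A))
t5 = t1 ⊽ t4 = (C ⊽ A) ⊽ ((C ⊽ A) ∨ (B ∨ (C ⊽ A)))
At A=0, B=0, C=0: circuit gives 0, formula gives 0.
At A=0, B=0, C=1: circuit gives 1, formula gives 1.
Agrees on all 8 inputs.

Yes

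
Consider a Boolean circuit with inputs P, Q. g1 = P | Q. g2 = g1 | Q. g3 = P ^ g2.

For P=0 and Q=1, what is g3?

1

g1 = 0 | 1 = 1
g2 = 1 | 1 = 1
g3 = 0 ^ 1 = 1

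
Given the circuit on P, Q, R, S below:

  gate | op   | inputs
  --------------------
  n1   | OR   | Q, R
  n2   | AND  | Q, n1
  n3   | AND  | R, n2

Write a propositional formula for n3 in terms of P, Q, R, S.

R AND (Q AND (Q OR R))

n1 = Q OR R
n2 = Q AND n1 = Q AND (Q OR R)
n3 = R AND n2 = R AND (Q AND (Q OR R))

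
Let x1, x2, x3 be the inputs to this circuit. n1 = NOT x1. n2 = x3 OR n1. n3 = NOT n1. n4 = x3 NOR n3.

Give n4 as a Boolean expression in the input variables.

x3 NOR NOT NOT x1

n1 = NOT x1
n3 = NOT n1 = NOT NOT x1
n4 = x3 NOR n3 = x3 NOR NOT NOT x1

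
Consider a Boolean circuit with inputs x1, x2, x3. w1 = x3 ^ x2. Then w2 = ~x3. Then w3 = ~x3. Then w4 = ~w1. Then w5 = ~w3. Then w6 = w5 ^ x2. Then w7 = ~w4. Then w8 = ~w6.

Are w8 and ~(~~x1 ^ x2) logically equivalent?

No

w3 = ~x3
w5 = ~w3 = ~~x3
w6 = w5 ^ x2 = ~~x3 ^ x2
w8 = ~w6 = ~(~~x3 ^ x2)
At x1=0, x2=0, x3=1: circuit gives 0, formula gives 1.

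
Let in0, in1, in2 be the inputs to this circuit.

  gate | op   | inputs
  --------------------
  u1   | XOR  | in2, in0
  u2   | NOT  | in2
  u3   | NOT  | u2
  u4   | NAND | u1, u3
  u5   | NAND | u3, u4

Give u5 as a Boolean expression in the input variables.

NOT NOT in2 NAND ((in2 XOR in0) NAND NOT NOT in2)

u1 = in2 XOR in0
u2 = NOT in2
u3 = NOT u2 = NOT NOT in2
u4 = u1 NAND u3 = (in2 XOR in0) NAND NOT NOT in2
u5 = u3 NAND u4 = NOT NOT in2 NAND ((in2 XOR in0) NAND NOT NOT in2)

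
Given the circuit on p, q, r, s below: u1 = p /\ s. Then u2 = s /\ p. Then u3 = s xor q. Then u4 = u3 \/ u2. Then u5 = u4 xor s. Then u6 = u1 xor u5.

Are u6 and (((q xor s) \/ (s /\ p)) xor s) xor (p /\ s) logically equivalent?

u1 = p /\ s
u2 = s /\ p
u3 = s xor q
u4 = u3 \/ u2 = (s xor q) \/ (s /\ p)
u5 = u4 xor s = ((s xor q) \/ (s /\ p)) xor s
u6 = u1 xor u5 = (p /\ s) xor (((s xor q) \/ (s /\ p)) xor s)
At p=0, q=0, r=0, s=0: circuit gives 0, formula gives 0.
At p=0, q=1, r=0, s=0: circuit gives 1, formula gives 1.
Agrees on all 16 inputs.

Yes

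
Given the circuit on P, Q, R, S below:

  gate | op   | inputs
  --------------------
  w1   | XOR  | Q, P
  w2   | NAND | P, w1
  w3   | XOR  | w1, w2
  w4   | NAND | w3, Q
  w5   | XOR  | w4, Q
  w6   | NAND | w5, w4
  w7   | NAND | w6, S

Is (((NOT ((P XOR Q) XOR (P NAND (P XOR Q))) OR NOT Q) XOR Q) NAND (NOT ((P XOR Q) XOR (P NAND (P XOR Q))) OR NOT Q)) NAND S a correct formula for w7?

Yes

w1 = Q XOR P
w2 = P NAND w1 = P NAND (Q XOR P)
w3 = w1 XOR w2 = (Q XOR P) XOR (P NAND (Q XOR P))
w4 = w3 NAND Q = ((Q XOR P) XOR (P NAND (Q XOR P))) NAND Q
w5 = w4 XOR Q = (((Q XOR P) XOR (P NAND (Q XOR P))) NAND Q) XOR Q
w6 = w5 NAND w4 = ((((Q XOR P) XOR (P NAND (Q XOR P))) NAND Q) XOR Q) NAND (((Q XOR P) XOR (P NAND (Q XOR P))) NAND Q)
w7 = w6 NAND S = (((((Q XOR P) XOR (P NAND (Q XOR P))) NAND Q) XOR Q) NAND (((Q XOR P) XOR (P NAND (Q XOR P))) NAND Q)) NAND S
At P=0, Q=1, R=0, S=1: circuit gives 0, formula gives 0.
At P=0, Q=0, R=0, S=0: circuit gives 1, formula gives 1.
Agrees on all 16 inputs.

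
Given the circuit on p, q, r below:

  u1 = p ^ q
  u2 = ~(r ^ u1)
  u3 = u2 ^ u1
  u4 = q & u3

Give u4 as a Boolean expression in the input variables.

q & ((~(r ^ (p ^ q))) ^ (p ^ q))

u1 = p ^ q
u2 = ~(r ^ u1) = ~(r ^ (p ^ q))
u3 = u2 ^ u1 = (~(r ^ (p ^ q))) ^ (p ^ q)
u4 = q & u3 = q & ((~(r ^ (p ^ q))) ^ (p ^ q))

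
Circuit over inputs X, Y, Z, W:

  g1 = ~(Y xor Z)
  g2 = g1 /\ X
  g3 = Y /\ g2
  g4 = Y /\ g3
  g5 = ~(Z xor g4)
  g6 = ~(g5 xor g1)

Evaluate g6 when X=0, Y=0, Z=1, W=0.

1

g1 = ~(0 xor 1) = 0
g2 = 0 /\ 0 = 0
g3 = 0 /\ 0 = 0
g4 = 0 /\ 0 = 0
g5 = ~(1 xor 0) = 0
g6 = ~(0 xor 0) = 1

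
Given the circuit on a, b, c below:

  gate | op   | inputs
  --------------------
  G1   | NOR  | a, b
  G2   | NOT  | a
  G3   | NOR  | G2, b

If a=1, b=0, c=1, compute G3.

G2 = NOT 1 = 0
G3 = 0 NOR 0 = 1

1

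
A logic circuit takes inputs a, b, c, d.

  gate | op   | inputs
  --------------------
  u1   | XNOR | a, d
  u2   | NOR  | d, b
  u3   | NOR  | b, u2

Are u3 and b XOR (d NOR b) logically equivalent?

No

u2 = d NOR b
u3 = b NOR u2 = b NOR (d NOR b)
At a=0, b=0, c=0, d=0: circuit gives 0, formula gives 1.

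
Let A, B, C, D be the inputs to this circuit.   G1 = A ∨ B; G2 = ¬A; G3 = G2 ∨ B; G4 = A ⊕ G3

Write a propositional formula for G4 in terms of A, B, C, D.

G2 = ¬A
G3 = G2 ∨ B = ¬A ∨ B
G4 = A ⊕ G3 = A ⊕ (¬A ∨ B)

A ⊕ (¬A ∨ B)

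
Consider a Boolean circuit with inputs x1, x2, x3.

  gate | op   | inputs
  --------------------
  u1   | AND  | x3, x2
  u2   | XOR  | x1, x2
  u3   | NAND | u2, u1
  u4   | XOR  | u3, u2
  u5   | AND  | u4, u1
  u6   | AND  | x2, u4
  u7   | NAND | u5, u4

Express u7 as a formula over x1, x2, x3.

((((x1 XOR x2) NAND (x3 AND x2)) XOR (x1 XOR x2)) AND (x3 AND x2)) NAND (((x1 XOR x2) NAND (x3 AND x2)) XOR (x1 XOR x2))

u1 = x3 AND x2
u2 = x1 XOR x2
u3 = u2 NAND u1 = (x1 XOR x2) NAND (x3 AND x2)
u4 = u3 XOR u2 = ((x1 XOR x2) NAND (x3 AND x2)) XOR (x1 XOR x2)
u5 = u4 AND u1 = (((x1 XOR x2) NAND (x3 AND x2)) XOR (x1 XOR x2)) AND (x3 AND x2)
u7 = u5 NAND u4 = ((((x1 XOR x2) NAND (x3 AND x2)) XOR (x1 XOR x2)) AND (x3 AND x2)) NAND (((x1 XOR x2) NAND (x3 AND x2)) XOR (x1 XOR x2))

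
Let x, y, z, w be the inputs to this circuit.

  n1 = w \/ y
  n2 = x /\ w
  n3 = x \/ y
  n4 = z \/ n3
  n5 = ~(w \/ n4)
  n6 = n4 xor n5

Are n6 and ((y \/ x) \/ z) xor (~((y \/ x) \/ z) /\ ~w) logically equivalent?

Yes

n3 = x \/ y
n4 = z \/ n3 = z \/ (x \/ y)
n5 = ~(w \/ n4) = ~(w \/ (z \/ (x \/ y)))
n6 = n4 xor n5 = (z \/ (x \/ y)) xor (~(w \/ (z \/ (x \/ y))))
At x=0, y=0, z=0, w=1: circuit gives 0, formula gives 0.
At x=0, y=0, z=0, w=0: circuit gives 1, formula gives 1.
Agrees on all 16 inputs.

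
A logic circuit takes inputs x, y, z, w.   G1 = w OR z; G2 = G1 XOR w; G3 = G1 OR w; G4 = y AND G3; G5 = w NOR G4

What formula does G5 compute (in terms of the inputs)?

G1 = w OR z
G3 = G1 OR w = (w OR z) OR w
G4 = y AND G3 = y AND ((w OR z) OR w)
G5 = w NOR G4 = w NOR (y AND ((w OR z) OR w))

w NOR (y AND ((w OR z) OR w))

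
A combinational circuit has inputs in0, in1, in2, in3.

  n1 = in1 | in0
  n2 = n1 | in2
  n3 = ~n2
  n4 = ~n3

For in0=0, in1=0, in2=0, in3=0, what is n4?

n1 = 0 | 0 = 0
n2 = 0 | 0 = 0
n3 = ~0 = 1
n4 = ~1 = 0

0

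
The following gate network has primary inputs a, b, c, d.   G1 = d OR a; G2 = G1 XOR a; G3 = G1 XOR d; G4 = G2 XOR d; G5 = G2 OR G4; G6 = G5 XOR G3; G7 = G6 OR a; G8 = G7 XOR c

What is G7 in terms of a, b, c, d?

((((d OR a) XOR a) OR (((d OR a) XOR a) XOR d)) XOR ((d OR a) XOR d)) OR a

G1 = d OR a
G2 = G1 XOR a = (d OR a) XOR a
G3 = G1 XOR d = (d OR a) XOR d
G4 = G2 XOR d = ((d OR a) XOR a) XOR d
G5 = G2 OR G4 = ((d OR a) XOR a) OR (((d OR a) XOR a) XOR d)
G6 = G5 XOR G3 = (((d OR a) XOR a) OR (((d OR a) XOR a) XOR d)) XOR ((d OR a) XOR d)
G7 = G6 OR a = ((((d OR a) XOR a) OR (((d OR a) XOR a) XOR d)) XOR ((d OR a) XOR d)) OR a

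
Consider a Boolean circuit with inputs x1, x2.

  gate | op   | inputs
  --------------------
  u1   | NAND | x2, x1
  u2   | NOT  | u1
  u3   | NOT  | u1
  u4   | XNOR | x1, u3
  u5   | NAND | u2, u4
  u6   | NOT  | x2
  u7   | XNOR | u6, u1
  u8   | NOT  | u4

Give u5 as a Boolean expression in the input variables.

NOT (x2 NAND x1) NAND (x1 XNOR NOT (x2 NAND x1))

u1 = x2 NAND x1
u2 = NOT u1 = NOT (x2 NAND x1)
u3 = NOT u1 = NOT (x2 NAND x1)
u4 = x1 XNOR u3 = x1 XNOR NOT (x2 NAND x1)
u5 = u2 NAND u4 = NOT (x2 NAND x1) NAND (x1 XNOR NOT (x2 NAND x1))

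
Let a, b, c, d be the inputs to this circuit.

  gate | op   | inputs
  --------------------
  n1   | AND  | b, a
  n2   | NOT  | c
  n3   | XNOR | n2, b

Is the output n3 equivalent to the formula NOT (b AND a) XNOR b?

No

n2 = NOT c
n3 = n2 XNOR b = NOT c XNOR b
At a=0, b=0, c=1, d=0: circuit gives 1, formula gives 0.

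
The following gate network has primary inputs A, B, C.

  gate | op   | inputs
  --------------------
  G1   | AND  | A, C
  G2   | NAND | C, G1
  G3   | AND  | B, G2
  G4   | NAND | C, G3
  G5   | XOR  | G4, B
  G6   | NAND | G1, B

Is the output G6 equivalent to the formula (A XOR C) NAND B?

No

G1 = A AND C
G6 = G1 NAND B = (A AND C) NAND B
At A=0, B=1, C=1: circuit gives 1, formula gives 0.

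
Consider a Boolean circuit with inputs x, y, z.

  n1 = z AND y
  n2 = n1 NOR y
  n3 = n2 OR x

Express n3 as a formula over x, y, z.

n1 = z AND y
n2 = n1 NOR y = (z AND y) NOR y
n3 = n2 OR x = ((z AND y) NOR y) OR x

((z AND y) NOR y) OR x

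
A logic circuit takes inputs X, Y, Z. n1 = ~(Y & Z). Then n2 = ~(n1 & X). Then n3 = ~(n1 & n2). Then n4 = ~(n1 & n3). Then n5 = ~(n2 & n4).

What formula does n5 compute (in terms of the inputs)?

~((~((~(Y & Z)) & X)) & (~((~(Y & Z)) & (~((~(Y & Z)) & (~((~(Y & Z)) & X)))))))

n1 = ~(Y & Z)
n2 = ~(n1 & X) = ~((~(Y & Z)) & X)
n3 = ~(n1 & n2) = ~((~(Y & Z)) & (~((~(Y & Z)) & X)))
n4 = ~(n1 & n3) = ~((~(Y & Z)) & (~((~(Y & Z)) & (~((~(Y & Z)) & X)))))
n5 = ~(n2 & n4) = ~((~((~(Y & Z)) & X)) & (~((~(Y & Z)) & (~((~(Y & Z)) & (~((~(Y & Z)) & X)))))))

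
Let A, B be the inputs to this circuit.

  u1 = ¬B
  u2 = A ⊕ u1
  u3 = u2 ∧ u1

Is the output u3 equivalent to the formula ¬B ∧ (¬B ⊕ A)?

Yes

u1 = ¬B
u2 = A ⊕ u1 = A ⊕ ¬B
u3 = u2 ∧ u1 = (A ⊕ ¬B) ∧ ¬B
At A=0, B=1: circuit gives 0, formula gives 0.
At A=0, B=0: circuit gives 1, formula gives 1.
Agrees on all 4 inputs.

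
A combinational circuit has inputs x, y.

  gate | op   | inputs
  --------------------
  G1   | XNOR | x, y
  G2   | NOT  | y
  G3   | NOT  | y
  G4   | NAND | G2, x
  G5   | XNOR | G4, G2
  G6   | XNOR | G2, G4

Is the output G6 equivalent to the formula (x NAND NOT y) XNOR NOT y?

G2 = NOT y
G4 = G2 NAND x = NOT y NAND x
G6 = G2 XNOR G4 = NOT y XNOR (NOT y NAND x)
At x=0, y=1: circuit gives 0, formula gives 0.
At x=0, y=0: circuit gives 1, formula gives 1.
Agrees on all 4 inputs.

Yes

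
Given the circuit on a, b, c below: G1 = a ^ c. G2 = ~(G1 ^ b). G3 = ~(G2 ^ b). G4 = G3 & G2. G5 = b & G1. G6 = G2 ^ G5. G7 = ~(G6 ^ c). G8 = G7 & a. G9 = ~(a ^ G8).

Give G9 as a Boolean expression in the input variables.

~(a ^ ((~(((~((a ^ c) ^ b)) ^ (b & (a ^ c))) ^ c)) & a))

G1 = a ^ c
G2 = ~(G1 ^ b) = ~((a ^ c) ^ b)
G5 = b & G1 = b & (a ^ c)
G6 = G2 ^ G5 = (~((a ^ c) ^ b)) ^ (b & (a ^ c))
G7 = ~(G6 ^ c) = ~(((~((a ^ c) ^ b)) ^ (b & (a ^ c))) ^ c)
G8 = G7 & a = (~(((~((a ^ c) ^ b)) ^ (b & (a ^ c))) ^ c)) & a
G9 = ~(a ^ G8) = ~(a ^ ((~(((~((a ^ c) ^ b)) ^ (b & (a ^ c))) ^ c)) & a))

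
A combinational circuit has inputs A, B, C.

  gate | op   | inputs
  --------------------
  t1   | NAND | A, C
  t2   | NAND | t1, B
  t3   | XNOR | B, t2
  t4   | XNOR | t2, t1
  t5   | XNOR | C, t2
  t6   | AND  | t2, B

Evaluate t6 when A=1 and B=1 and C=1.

t1 = 1 NAND 1 = 0
t2 = 0 NAND 1 = 1
t6 = 1 AND 1 = 1

1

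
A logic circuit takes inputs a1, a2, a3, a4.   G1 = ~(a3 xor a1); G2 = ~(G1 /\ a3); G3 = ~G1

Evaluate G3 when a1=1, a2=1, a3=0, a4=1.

1

G1 = ~(0 xor 1) = 0
G3 = ~0 = 1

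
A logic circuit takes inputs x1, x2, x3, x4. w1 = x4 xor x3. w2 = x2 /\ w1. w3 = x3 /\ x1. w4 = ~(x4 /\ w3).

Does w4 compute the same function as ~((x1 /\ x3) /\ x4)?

w3 = x3 /\ x1
w4 = ~(x4 /\ w3) = ~(x4 /\ (x3 /\ x1))
At x1=1, x2=0, x3=1, x4=1: circuit gives 0, formula gives 0.
At x1=0, x2=0, x3=0, x4=0: circuit gives 1, formula gives 1.
Agrees on all 16 inputs.

Yes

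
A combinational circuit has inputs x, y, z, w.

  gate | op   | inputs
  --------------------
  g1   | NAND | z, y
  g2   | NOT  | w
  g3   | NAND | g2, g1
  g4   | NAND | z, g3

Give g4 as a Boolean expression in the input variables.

z NAND (NOT w NAND (z NAND y))

g1 = z NAND y
g2 = NOT w
g3 = g2 NAND g1 = NOT w NAND (z NAND y)
g4 = z NAND g3 = z NAND (NOT w NAND (z NAND y))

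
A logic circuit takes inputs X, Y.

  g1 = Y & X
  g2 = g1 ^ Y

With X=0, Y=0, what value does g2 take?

g1 = 0 & 0 = 0
g2 = 0 ^ 0 = 0

0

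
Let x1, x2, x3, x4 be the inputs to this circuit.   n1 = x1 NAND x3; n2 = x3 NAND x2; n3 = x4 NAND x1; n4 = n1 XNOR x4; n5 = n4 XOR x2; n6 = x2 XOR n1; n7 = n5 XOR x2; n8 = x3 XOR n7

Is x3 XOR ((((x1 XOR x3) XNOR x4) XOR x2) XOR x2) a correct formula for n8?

n1 = x1 NAND x3
n4 = n1 XNOR x4 = (x1 NAND x3) XNOR x4
n5 = n4 XOR x2 = ((x1 NAND x3) XNOR x4) XOR x2
n7 = n5 XOR x2 = (((x1 NAND x3) XNOR x4) XOR x2) XOR x2
n8 = x3 XOR n7 = x3 XOR ((((x1 NAND x3) XNOR x4) XOR x2) XOR x2)
At x1=0, x2=0, x3=0, x4=0: circuit gives 0, formula gives 1.

No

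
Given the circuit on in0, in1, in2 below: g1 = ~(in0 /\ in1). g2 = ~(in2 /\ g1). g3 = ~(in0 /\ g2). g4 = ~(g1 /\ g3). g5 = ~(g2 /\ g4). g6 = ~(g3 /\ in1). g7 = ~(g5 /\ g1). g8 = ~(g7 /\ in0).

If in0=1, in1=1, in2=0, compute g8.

g1 = ~(1 /\ 1) = 0
g2 = ~(0 /\ 0) = 1
g3 = ~(1 /\ 1) = 0
g4 = ~(0 /\ 0) = 1
g5 = ~(1 /\ 1) = 0
g7 = ~(0 /\ 0) = 1
g8 = ~(1 /\ 1) = 0

0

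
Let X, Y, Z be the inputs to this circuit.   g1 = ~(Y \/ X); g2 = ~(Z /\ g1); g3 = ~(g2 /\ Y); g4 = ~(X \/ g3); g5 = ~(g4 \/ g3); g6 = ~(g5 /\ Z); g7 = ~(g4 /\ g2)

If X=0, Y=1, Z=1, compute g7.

0

g1 = ~(1 \/ 0) = 0
g2 = ~(1 /\ 0) = 1
g3 = ~(1 /\ 1) = 0
g4 = ~(0 \/ 0) = 1
g7 = ~(1 /\ 1) = 0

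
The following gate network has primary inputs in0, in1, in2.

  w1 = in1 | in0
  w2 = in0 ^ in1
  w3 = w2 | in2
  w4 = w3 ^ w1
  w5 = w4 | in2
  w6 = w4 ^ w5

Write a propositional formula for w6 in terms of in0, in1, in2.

w1 = in1 | in0
w2 = in0 ^ in1
w3 = w2 | in2 = (in0 ^ in1) | in2
w4 = w3 ^ w1 = ((in0 ^ in1) | in2) ^ (in1 | in0)
w5 = w4 | in2 = (((in0 ^ in1) | in2) ^ (in1 | in0)) | in2
w6 = w4 ^ w5 = (((in0 ^ in1) | in2) ^ (in1 | in0)) ^ ((((in0 ^ in1) | in2) ^ (in1 | in0)) | in2)

(((in0 ^ in1) | in2) ^ (in1 | in0)) ^ ((((in0 ^ in1) | in2) ^ (in1 | in0)) | in2)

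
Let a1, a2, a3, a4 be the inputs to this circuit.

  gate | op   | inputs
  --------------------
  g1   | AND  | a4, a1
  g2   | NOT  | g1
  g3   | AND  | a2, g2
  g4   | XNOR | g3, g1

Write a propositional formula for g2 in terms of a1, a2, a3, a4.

g1 = a4 AND a1
g2 = NOT g1 = NOT (a4 AND a1)

NOT (a4 AND a1)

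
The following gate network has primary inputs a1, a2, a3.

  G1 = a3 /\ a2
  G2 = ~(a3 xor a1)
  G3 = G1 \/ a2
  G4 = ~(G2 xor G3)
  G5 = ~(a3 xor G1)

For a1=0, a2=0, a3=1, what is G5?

0

G1 = 1 /\ 0 = 0
G5 = ~(1 xor 0) = 0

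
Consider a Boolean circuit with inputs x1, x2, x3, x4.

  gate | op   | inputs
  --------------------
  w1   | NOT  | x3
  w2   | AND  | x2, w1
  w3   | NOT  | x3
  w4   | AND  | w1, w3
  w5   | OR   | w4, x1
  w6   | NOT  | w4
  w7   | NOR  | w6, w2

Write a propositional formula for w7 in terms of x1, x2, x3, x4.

w1 = NOT x3
w2 = x2 AND w1 = x2 AND NOT x3
w3 = NOT x3
w4 = w1 AND w3 = NOT x3 AND NOT x3
w6 = NOT w4 = NOT (NOT x3 AND NOT x3)
w7 = w6 NOR w2 = NOT (NOT x3 AND NOT x3) NOR (x2 AND NOT x3)

NOT (NOT x3 AND NOT x3) NOR (x2 AND NOT x3)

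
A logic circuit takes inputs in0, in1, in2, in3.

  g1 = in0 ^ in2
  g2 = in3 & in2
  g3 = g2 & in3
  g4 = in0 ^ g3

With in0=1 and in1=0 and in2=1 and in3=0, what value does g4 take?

1

g2 = 0 & 1 = 0
g3 = 0 & 0 = 0
g4 = 1 ^ 0 = 1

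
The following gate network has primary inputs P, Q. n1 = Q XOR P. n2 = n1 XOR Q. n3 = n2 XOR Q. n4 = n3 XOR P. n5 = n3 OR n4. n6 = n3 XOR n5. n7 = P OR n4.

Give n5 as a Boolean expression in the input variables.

(((Q XOR P) XOR Q) XOR Q) OR ((((Q XOR P) XOR Q) XOR Q) XOR P)

n1 = Q XOR P
n2 = n1 XOR Q = (Q XOR P) XOR Q
n3 = n2 XOR Q = ((Q XOR P) XOR Q) XOR Q
n4 = n3 XOR P = (((Q XOR P) XOR Q) XOR Q) XOR P
n5 = n3 OR n4 = (((Q XOR P) XOR Q) XOR Q) OR ((((Q XOR P) XOR Q) XOR Q) XOR P)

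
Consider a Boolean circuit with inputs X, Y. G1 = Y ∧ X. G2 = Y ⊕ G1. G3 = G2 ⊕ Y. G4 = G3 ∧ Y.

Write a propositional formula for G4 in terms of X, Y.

G1 = Y ∧ X
G2 = Y ⊕ G1 = Y ⊕ (Y ∧ X)
G3 = G2 ⊕ Y = (Y ⊕ (Y ∧ X)) ⊕ Y
G4 = G3 ∧ Y = ((Y ⊕ (Y ∧ X)) ⊕ Y) ∧ Y

((Y ⊕ (Y ∧ X)) ⊕ Y) ∧ Y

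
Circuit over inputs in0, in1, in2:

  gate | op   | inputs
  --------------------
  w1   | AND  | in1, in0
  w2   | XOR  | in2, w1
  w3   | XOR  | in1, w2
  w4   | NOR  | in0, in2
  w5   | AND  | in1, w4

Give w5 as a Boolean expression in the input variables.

in1 AND (in0 NOR in2)

w4 = in0 NOR in2
w5 = in1 AND w4 = in1 AND (in0 NOR in2)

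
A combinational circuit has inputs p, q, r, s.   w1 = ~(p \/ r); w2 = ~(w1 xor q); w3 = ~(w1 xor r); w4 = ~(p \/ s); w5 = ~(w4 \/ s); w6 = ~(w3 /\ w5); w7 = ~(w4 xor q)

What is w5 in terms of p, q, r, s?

w4 = ~(p \/ s)
w5 = ~(w4 \/ s) = ~((~(p \/ s)) \/ s)

~((~(p \/ s)) \/ s)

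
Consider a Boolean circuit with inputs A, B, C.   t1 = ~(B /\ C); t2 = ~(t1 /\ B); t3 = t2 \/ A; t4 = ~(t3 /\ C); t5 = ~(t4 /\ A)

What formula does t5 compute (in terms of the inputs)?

t1 = ~(B /\ C)
t2 = ~(t1 /\ B) = ~((~(B /\ C)) /\ B)
t3 = t2 \/ A = (~((~(B /\ C)) /\ B)) \/ A
t4 = ~(t3 /\ C) = ~(((~((~(B /\ C)) /\ B)) \/ A) /\ C)
t5 = ~(t4 /\ A) = ~((~(((~((~(B /\ C)) /\ B)) \/ A) /\ C)) /\ A)

~((~(((~((~(B /\ C)) /\ B)) \/ A) /\ C)) /\ A)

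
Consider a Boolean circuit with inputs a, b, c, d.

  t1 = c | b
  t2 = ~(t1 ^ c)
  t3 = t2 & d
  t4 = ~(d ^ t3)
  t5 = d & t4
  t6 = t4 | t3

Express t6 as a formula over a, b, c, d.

t1 = c | b
t2 = ~(t1 ^ c) = ~((c | b) ^ c)
t3 = t2 & d = (~((c | b) ^ c)) & d
t4 = ~(d ^ t3) = ~(d ^ ((~((c | b) ^ c)) & d))
t6 = t4 | t3 = (~(d ^ ((~((c | b) ^ c)) & d))) | ((~((c | b) ^ c)) & d)

(~(d ^ ((~((c | b) ^ c)) & d))) | ((~((c | b) ^ c)) & d)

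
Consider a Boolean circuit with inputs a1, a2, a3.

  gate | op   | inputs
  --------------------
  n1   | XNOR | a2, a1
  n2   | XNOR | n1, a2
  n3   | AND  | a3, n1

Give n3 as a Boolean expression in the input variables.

a3 AND (a2 XNOR a1)

n1 = a2 XNOR a1
n3 = a3 AND n1 = a3 AND (a2 XNOR a1)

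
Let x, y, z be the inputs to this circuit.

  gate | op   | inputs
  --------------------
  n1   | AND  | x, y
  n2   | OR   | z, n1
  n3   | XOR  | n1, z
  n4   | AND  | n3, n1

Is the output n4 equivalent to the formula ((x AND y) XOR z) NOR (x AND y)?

n1 = x AND y
n3 = n1 XOR z = (x AND y) XOR z
n4 = n3 AND n1 = ((x AND y) XOR z) AND (x AND y)
At x=0, y=0, z=0: circuit gives 0, formula gives 1.

No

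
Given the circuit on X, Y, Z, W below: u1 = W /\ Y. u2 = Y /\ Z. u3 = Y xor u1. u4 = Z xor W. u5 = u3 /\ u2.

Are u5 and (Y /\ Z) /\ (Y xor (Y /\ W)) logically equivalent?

u1 = W /\ Y
u2 = Y /\ Z
u3 = Y xor u1 = Y xor (W /\ Y)
u5 = u3 /\ u2 = (Y xor (W /\ Y)) /\ (Y /\ Z)
At X=0, Y=0, Z=0, W=0: circuit gives 0, formula gives 0.
At X=0, Y=1, Z=1, W=0: circuit gives 1, formula gives 1.
Agrees on all 16 inputs.

Yes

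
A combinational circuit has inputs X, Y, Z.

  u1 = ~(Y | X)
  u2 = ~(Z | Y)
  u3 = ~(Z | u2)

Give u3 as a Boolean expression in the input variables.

~(Z | (~(Z | Y)))

u2 = ~(Z | Y)
u3 = ~(Z | u2) = ~(Z | (~(Z | Y)))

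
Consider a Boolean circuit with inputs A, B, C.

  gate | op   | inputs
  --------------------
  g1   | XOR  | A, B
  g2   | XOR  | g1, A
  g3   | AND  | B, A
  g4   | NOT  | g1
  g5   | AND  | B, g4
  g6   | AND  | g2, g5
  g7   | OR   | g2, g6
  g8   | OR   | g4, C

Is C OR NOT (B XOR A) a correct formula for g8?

Yes

g1 = A XOR B
g4 = NOT g1 = NOT (A XOR B)
g8 = g4 OR C = NOT (A XOR B) OR C
At A=0, B=1, C=0: circuit gives 0, formula gives 0.
At A=0, B=0, C=0: circuit gives 1, formula gives 1.
Agrees on all 8 inputs.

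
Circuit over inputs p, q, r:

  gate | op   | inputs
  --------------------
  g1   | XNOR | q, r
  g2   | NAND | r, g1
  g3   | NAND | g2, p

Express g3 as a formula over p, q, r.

g1 = q XNOR r
g2 = r NAND g1 = r NAND (q XNOR r)
g3 = g2 NAND p = (r NAND (q XNOR r)) NAND p

(r NAND (q XNOR r)) NAND p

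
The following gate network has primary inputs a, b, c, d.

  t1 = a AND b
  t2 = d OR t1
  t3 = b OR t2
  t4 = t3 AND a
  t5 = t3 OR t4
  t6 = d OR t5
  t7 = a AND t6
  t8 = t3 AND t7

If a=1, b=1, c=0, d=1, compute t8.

t1 = 1 AND 1 = 1
t2 = 1 OR 1 = 1
t3 = 1 OR 1 = 1
t4 = 1 AND 1 = 1
t5 = 1 OR 1 = 1
t6 = 1 OR 1 = 1
t7 = 1 AND 1 = 1
t8 = 1 AND 1 = 1

1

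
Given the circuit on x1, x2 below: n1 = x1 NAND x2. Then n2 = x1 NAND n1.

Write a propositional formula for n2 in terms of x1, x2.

n1 = x1 NAND x2
n2 = x1 NAND n1 = x1 NAND (x1 NAND x2)

x1 NAND (x1 NAND x2)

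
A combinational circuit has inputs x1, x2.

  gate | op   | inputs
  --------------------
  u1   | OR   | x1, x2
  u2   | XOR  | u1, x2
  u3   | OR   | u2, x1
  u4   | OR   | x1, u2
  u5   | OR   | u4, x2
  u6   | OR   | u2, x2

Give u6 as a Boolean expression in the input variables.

((x1 OR x2) XOR x2) OR x2

u1 = x1 OR x2
u2 = u1 XOR x2 = (x1 OR x2) XOR x2
u6 = u2 OR x2 = ((x1 OR x2) XOR x2) OR x2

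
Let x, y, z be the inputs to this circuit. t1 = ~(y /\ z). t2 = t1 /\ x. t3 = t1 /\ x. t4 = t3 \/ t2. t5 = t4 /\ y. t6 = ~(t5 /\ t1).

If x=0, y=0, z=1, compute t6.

1

t1 = ~(0 /\ 1) = 1
t2 = 1 /\ 0 = 0
t3 = 1 /\ 0 = 0
t4 = 0 \/ 0 = 0
t5 = 0 /\ 0 = 0
t6 = ~(0 /\ 1) = 1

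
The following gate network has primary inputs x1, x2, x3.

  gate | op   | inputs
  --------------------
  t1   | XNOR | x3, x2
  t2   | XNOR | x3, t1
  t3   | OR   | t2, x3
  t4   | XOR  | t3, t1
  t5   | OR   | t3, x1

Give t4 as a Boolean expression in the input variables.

((x3 XNOR (x3 XNOR x2)) OR x3) XOR (x3 XNOR x2)

t1 = x3 XNOR x2
t2 = x3 XNOR t1 = x3 XNOR (x3 XNOR x2)
t3 = t2 OR x3 = (x3 XNOR (x3 XNOR x2)) OR x3
t4 = t3 XOR t1 = ((x3 XNOR (x3 XNOR x2)) OR x3) XOR (x3 XNOR x2)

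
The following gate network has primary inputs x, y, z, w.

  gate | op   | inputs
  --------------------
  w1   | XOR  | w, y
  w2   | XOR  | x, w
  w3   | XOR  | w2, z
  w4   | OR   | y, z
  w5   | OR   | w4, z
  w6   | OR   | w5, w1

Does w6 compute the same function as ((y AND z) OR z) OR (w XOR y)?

w1 = w XOR y
w4 = y OR z
w5 = w4 OR z = (y OR z) OR z
w6 = w5 OR w1 = ((y OR z) OR z) OR (w XOR y)
At x=0, y=1, z=0, w=1: circuit gives 1, formula gives 0.

No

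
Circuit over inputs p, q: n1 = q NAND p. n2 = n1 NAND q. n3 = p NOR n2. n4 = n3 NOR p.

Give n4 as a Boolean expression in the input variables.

n1 = q NAND p
n2 = n1 NAND q = (q NAND p) NAND q
n3 = p NOR n2 = p NOR ((q NAND p) NAND q)
n4 = n3 NOR p = (p NOR ((q NAND p) NAND q)) NOR p

(p NOR ((q NAND p) NAND q)) NOR p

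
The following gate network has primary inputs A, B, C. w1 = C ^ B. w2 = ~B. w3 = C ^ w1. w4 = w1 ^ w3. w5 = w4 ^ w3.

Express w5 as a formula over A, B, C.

w1 = C ^ B
w3 = C ^ w1 = C ^ (C ^ B)
w4 = w1 ^ w3 = (C ^ B) ^ (C ^ (C ^ B))
w5 = w4 ^ w3 = ((C ^ B) ^ (C ^ (C ^ B))) ^ (C ^ (C ^ B))

((C ^ B) ^ (C ^ (C ^ B))) ^ (C ^ (C ^ B))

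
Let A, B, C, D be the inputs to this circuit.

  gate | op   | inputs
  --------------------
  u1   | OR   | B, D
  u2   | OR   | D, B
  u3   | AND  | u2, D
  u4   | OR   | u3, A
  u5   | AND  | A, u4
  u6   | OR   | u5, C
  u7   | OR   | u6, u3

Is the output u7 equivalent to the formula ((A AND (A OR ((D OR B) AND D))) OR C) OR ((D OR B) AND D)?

Yes

u2 = D OR B
u3 = u2 AND D = (D OR B) AND D
u4 = u3 OR A = ((D OR B) AND D) OR A
u5 = A AND u4 = A AND (((D OR B) AND D) OR A)
u6 = u5 OR C = (A AND (((D OR B) AND D) OR A)) OR C
u7 = u6 OR u3 = ((A AND (((D OR B) AND D) OR A)) OR C) OR ((D OR B) AND D)
At A=0, B=0, C=0, D=0: circuit gives 0, formula gives 0.
At A=0, B=0, C=0, D=1: circuit gives 1, formula gives 1.
Agrees on all 16 inputs.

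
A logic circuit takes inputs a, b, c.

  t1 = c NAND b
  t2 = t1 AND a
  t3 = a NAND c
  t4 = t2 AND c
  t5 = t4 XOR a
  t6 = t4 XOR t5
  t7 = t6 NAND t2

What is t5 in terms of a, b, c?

t1 = c NAND b
t2 = t1 AND a = (c NAND b) AND a
t4 = t2 AND c = ((c NAND b) AND a) AND c
t5 = t4 XOR a = (((c NAND b) AND a) AND c) XOR a

(((c NAND b) AND a) AND c) XOR a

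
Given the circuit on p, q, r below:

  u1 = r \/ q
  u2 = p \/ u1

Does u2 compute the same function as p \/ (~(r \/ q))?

No

u1 = r \/ q
u2 = p \/ u1 = p \/ (r \/ q)
At p=0, q=0, r=0: circuit gives 0, formula gives 1.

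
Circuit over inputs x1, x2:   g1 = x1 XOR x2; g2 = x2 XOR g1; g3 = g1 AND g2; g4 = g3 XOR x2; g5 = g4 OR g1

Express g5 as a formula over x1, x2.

g1 = x1 XOR x2
g2 = x2 XOR g1 = x2 XOR (x1 XOR x2)
g3 = g1 AND g2 = (x1 XOR x2) AND (x2 XOR (x1 XOR x2))
g4 = g3 XOR x2 = ((x1 XOR x2) AND (x2 XOR (x1 XOR x2))) XOR x2
g5 = g4 OR g1 = (((x1 XOR x2) AND (x2 XOR (x1 XOR x2))) XOR x2) OR (x1 XOR x2)

(((x1 XOR x2) AND (x2 XOR (x1 XOR x2))) XOR x2) OR (x1 XOR x2)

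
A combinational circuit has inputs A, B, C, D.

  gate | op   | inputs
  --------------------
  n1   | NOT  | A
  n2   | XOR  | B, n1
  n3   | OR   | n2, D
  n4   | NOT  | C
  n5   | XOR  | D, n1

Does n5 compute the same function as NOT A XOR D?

Yes

n1 = NOT A
n5 = D XOR n1 = D XOR NOT A
At A=0, B=0, C=0, D=1: circuit gives 0, formula gives 0.
At A=0, B=0, C=0, D=0: circuit gives 1, formula gives 1.
Agrees on all 16 inputs.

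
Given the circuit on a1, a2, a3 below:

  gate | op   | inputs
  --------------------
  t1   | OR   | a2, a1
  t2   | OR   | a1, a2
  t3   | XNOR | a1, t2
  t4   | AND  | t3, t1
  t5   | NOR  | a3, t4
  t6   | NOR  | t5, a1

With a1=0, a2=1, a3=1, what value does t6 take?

t1 = 1 OR 0 = 1
t2 = 0 OR 1 = 1
t3 = 0 XNOR 1 = 0
t4 = 0 AND 1 = 0
t5 = 1 NOR 0 = 0
t6 = 0 NOR 0 = 1

1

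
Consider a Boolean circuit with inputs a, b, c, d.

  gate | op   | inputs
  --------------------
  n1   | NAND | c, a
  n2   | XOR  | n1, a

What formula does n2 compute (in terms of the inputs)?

(c NAND a) XOR a

n1 = c NAND a
n2 = n1 XOR a = (c NAND a) XOR a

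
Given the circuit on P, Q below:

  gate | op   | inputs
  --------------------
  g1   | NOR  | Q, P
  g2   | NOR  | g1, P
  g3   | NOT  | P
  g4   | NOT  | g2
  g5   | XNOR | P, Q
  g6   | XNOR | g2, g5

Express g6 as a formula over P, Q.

((Q NOR P) NOR P) XNOR (P XNOR Q)

g1 = Q NOR P
g2 = g1 NOR P = (Q NOR P) NOR P
g5 = P XNOR Q
g6 = g2 XNOR g5 = ((Q NOR P) NOR P) XNOR (P XNOR Q)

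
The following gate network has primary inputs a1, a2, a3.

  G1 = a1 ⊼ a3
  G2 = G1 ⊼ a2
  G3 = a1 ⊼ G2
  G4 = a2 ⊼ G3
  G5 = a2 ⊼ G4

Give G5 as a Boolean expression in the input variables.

a2 ⊼ (a2 ⊼ (a1 ⊼ ((a1 ⊼ a3) ⊼ a2)))

G1 = a1 ⊼ a3
G2 = G1 ⊼ a2 = (a1 ⊼ a3) ⊼ a2
G3 = a1 ⊼ G2 = a1 ⊼ ((a1 ⊼ a3) ⊼ a2)
G4 = a2 ⊼ G3 = a2 ⊼ (a1 ⊼ ((a1 ⊼ a3) ⊼ a2))
G5 = a2 ⊼ G4 = a2 ⊼ (a2 ⊼ (a1 ⊼ ((a1 ⊼ a3) ⊼ a2)))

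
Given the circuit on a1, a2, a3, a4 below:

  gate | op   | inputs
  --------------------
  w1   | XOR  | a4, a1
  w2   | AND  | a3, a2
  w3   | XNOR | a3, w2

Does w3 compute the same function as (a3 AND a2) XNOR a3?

Yes

w2 = a3 AND a2
w3 = a3 XNOR w2 = a3 XNOR (a3 AND a2)
At a1=0, a2=0, a3=1, a4=0: circuit gives 0, formula gives 0.
At a1=0, a2=0, a3=0, a4=0: circuit gives 1, formula gives 1.
Agrees on all 16 inputs.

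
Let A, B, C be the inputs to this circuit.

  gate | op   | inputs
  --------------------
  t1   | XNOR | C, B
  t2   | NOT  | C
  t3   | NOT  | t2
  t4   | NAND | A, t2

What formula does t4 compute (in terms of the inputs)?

A NAND NOT C

t2 = NOT C
t4 = A NAND t2 = A NAND NOT C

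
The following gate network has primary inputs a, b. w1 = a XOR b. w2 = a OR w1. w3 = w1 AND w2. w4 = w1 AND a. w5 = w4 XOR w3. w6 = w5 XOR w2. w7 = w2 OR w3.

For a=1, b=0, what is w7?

w1 = 1 XOR 0 = 1
w2 = 1 OR 1 = 1
w3 = 1 AND 1 = 1
w7 = 1 OR 1 = 1

1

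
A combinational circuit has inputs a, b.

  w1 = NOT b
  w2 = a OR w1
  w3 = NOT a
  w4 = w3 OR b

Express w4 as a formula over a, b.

NOT a OR b

w3 = NOT a
w4 = w3 OR b = NOT a OR b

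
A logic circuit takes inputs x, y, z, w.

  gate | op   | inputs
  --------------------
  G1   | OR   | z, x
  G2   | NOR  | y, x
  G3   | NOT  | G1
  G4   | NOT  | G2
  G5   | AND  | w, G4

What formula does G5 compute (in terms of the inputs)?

w AND NOT (y NOR x)

G2 = y NOR x
G4 = NOT G2 = NOT (y NOR x)
G5 = w AND G4 = w AND NOT (y NOR x)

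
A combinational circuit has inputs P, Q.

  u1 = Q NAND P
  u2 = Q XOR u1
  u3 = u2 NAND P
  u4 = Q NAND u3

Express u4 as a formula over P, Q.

u1 = Q NAND P
u2 = Q XOR u1 = Q XOR (Q NAND P)
u3 = u2 NAND P = (Q XOR (Q NAND P)) NAND P
u4 = Q NAND u3 = Q NAND ((Q XOR (Q NAND P)) NAND P)

Q NAND ((Q XOR (Q NAND P)) NAND P)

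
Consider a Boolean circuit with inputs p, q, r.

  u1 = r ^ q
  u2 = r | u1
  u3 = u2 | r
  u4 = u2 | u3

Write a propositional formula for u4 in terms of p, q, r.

u1 = r ^ q
u2 = r | u1 = r | (r ^ q)
u3 = u2 | r = (r | (r ^ q)) | r
u4 = u2 | u3 = (r | (r ^ q)) | ((r | (r ^ q)) | r)

(r | (r ^ q)) | ((r | (r ^ q)) | r)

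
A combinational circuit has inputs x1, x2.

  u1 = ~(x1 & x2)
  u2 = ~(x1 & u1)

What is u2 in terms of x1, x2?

u1 = ~(x1 & x2)
u2 = ~(x1 & u1) = ~(x1 & (~(x1 & x2)))

~(x1 & (~(x1 & x2)))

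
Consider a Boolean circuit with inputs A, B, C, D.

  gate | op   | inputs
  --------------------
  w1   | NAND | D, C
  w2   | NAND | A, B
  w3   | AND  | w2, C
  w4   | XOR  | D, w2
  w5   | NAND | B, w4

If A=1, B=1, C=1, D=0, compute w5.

w2 = 1 NAND 1 = 0
w4 = 0 XOR 0 = 0
w5 = 1 NAND 0 = 1

1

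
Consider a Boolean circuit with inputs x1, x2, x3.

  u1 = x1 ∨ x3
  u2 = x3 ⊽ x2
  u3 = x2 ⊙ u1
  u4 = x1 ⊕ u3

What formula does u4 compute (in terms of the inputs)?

u1 = x1 ∨ x3
u3 = x2 ⊙ u1 = x2 ⊙ (x1 ∨ x3)
u4 = x1 ⊕ u3 = x1 ⊕ (x2 ⊙ (x1 ∨ x3))

x1 ⊕ (x2 ⊙ (x1 ∨ x3))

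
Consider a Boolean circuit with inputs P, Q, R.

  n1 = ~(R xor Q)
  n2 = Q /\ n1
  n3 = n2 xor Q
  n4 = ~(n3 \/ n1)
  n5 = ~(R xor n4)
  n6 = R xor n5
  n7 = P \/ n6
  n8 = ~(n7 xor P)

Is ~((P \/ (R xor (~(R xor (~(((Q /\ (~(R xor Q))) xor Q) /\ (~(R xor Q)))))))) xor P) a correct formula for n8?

No

n1 = ~(R xor Q)
n2 = Q /\ n1 = Q /\ (~(R xor Q))
n3 = n2 xor Q = (Q /\ (~(R xor Q))) xor Q
n4 = ~(n3 \/ n1) = ~(((Q /\ (~(R xor Q))) xor Q) \/ (~(R xor Q)))
n5 = ~(R xor n4) = ~(R xor (~(((Q /\ (~(R xor Q))) xor Q) \/ (~(R xor Q)))))
n6 = R xor n5 = R xor (~(R xor (~(((Q /\ (~(R xor Q))) xor Q) \/ (~(R xor Q))))))
n7 = P \/ n6 = P \/ (R xor (~(R xor (~(((Q /\ (~(R xor Q))) xor Q) \/ (~(R xor Q)))))))
n8 = ~(n7 xor P) = ~((P \/ (R xor (~(R xor (~(((Q /\ (~(R xor Q))) xor Q) \/ (~(R xor Q)))))))) xor P)
At P=0, Q=0, R=0: circuit gives 0, formula gives 1.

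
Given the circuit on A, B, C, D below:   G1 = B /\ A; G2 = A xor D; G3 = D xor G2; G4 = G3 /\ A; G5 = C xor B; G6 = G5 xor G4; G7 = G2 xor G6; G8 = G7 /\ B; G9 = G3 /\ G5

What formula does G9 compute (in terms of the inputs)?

(D xor (A xor D)) /\ (C xor B)

G2 = A xor D
G3 = D xor G2 = D xor (A xor D)
G5 = C xor B
G9 = G3 /\ G5 = (D xor (A xor D)) /\ (C xor B)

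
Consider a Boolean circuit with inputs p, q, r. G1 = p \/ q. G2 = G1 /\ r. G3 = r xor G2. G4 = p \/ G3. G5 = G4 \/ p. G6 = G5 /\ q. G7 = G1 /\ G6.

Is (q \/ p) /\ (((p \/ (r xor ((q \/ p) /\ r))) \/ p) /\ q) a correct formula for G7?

G1 = p \/ q
G2 = G1 /\ r = (p \/ q) /\ r
G3 = r xor G2 = r xor ((p \/ q) /\ r)
G4 = p \/ G3 = p \/ (r xor ((p \/ q) /\ r))
G5 = G4 \/ p = (p \/ (r xor ((p \/ q) /\ r))) \/ p
G6 = G5 /\ q = ((p \/ (r xor ((p \/ q) /\ r))) \/ p) /\ q
G7 = G1 /\ G6 = (p \/ q) /\ (((p \/ (r xor ((p \/ q) /\ r))) \/ p) /\ q)
At p=0, q=0, r=0: circuit gives 0, formula gives 0.
At p=1, q=1, r=0: circuit gives 1, formula gives 1.
Agrees on all 8 inputs.

Yes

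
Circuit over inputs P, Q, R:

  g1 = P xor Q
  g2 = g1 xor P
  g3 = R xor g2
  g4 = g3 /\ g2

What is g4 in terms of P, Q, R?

g1 = P xor Q
g2 = g1 xor P = (P xor Q) xor P
g3 = R xor g2 = R xor ((P xor Q) xor P)
g4 = g3 /\ g2 = (R xor ((P xor Q) xor P)) /\ ((P xor Q) xor P)

(R xor ((P xor Q) xor P)) /\ ((P xor Q) xor P)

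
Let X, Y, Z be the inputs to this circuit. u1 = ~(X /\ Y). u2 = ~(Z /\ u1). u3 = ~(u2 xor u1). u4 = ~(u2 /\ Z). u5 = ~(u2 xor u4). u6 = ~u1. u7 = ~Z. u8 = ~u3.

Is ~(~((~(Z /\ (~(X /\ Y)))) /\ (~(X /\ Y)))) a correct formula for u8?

No

u1 = ~(X /\ Y)
u2 = ~(Z /\ u1) = ~(Z /\ (~(X /\ Y)))
u3 = ~(u2 xor u1) = ~((~(Z /\ (~(X /\ Y)))) xor (~(X /\ Y)))
u8 = ~u3 = ~(~((~(Z /\ (~(X /\ Y)))) xor (~(X /\ Y))))
At X=0, Y=0, Z=0: circuit gives 0, formula gives 1.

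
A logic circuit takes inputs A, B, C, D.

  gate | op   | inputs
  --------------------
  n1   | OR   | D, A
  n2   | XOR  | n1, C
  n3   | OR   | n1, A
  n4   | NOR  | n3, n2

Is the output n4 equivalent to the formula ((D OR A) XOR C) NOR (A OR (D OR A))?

n1 = D OR A
n2 = n1 XOR C = (D OR A) XOR C
n3 = n1 OR A = (D OR A) OR A
n4 = n3 NOR n2 = ((D OR A) OR A) NOR ((D OR A) XOR C)
At A=0, B=0, C=0, D=1: circuit gives 0, formula gives 0.
At A=0, B=0, C=0, D=0: circuit gives 1, formula gives 1.
Agrees on all 16 inputs.

Yes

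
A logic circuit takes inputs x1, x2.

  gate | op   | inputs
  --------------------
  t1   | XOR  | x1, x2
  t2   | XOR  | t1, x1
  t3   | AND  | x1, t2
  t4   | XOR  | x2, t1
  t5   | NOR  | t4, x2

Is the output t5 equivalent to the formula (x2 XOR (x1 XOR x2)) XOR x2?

No

t1 = x1 XOR x2
t4 = x2 XOR t1 = x2 XOR (x1 XOR x2)
t5 = t4 NOR x2 = (x2 XOR (x1 XOR x2)) NOR x2
At x1=0, x2=0: circuit gives 1, formula gives 0.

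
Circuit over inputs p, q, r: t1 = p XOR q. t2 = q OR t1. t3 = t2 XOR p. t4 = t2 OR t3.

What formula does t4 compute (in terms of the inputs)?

(q OR (p XOR q)) OR ((q OR (p XOR q)) XOR p)

t1 = p XOR q
t2 = q OR t1 = q OR (p XOR q)
t3 = t2 XOR p = (q OR (p XOR q)) XOR p
t4 = t2 OR t3 = (q OR (p XOR q)) OR ((q OR (p XOR q)) XOR p)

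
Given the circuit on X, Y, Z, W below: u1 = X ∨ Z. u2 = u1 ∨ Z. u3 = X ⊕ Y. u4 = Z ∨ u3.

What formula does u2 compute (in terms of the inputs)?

(X ∨ Z) ∨ Z

u1 = X ∨ Z
u2 = u1 ∨ Z = (X ∨ Z) ∨ Z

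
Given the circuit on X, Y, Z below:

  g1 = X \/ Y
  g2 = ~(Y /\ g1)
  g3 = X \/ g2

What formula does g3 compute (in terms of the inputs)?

g1 = X \/ Y
g2 = ~(Y /\ g1) = ~(Y /\ (X \/ Y))
g3 = X \/ g2 = X \/ (~(Y /\ (X \/ Y)))

X \/ (~(Y /\ (X \/ Y)))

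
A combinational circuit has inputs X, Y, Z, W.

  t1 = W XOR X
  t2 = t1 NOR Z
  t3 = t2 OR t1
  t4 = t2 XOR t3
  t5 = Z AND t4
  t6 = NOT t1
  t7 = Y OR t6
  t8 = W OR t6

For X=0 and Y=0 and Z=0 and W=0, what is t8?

1

t1 = 0 XOR 0 = 0
t6 = NOT 0 = 1
t8 = 0 OR 1 = 1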